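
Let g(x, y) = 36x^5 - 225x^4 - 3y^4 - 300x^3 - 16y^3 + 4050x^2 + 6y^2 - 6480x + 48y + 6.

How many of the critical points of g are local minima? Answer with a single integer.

2

g separates as a function of x plus a function of y, so ∇g=0 decouples.
∂g/∂x = 180(x - 4)(x - 3)(x - 1)(x + 3) = 0 at x ∈ {-3, 1, 3, 4}; ∂g/∂y = -12(y - 1)(y + 1)(y + 4) = 0 at y ∈ {-4, -1, 1}.
The Hessian is diagonal: diag(g_xx, g_yy). Second derivatives: g_xx(-3)=-30240, g_xx(1)=4320, g_xx(3)=-2160, g_xx(4)=3780; g_yy(-4)=-180, g_yy(-1)=72, g_yy(1)=-120.
Local minima occur where both diagonal entries positive: (1, -1), (4, -1). Count: 2.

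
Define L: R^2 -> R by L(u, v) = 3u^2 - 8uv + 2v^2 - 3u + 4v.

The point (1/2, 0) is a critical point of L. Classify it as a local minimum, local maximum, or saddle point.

saddle point

The Hessian of L is constant: H = [[6, -8], [-8, 4]].
det(H) = 6·4 − (-8)² = -40.
Since det(H) < 0, H is indefinite and the critical point is a saddle point.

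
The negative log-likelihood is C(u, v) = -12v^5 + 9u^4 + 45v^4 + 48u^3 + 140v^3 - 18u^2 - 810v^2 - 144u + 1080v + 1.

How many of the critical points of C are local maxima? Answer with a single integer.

C separates as a function of u plus a function of v, so ∇C=0 decouples.
∂C/∂u = 36(u - 1)(u + 1)(u + 4) = 0 at u ∈ {-4, -1, 1}; ∂C/∂v = -60(v - 3)(v - 2)(v - 1)(v + 3) = 0 at v ∈ {-3, 1, 2, 3}.
The Hessian is diagonal: diag(C_uu, C_vv). Second derivatives: C_uu(-4)=540, C_uu(-1)=-216, C_uu(1)=360; C_vv(-3)=7200, C_vv(1)=-480, C_vv(2)=300, C_vv(3)=-720.
Local maxima occur where both diagonal entries negative: (-1, 1), (-1, 3). Count: 2.

2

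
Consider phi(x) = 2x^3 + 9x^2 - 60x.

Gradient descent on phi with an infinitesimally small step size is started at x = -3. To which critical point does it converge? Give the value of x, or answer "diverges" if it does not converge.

phi'(x) = 6(x - 2)(x + 5), so phi'(-3) = -60.
Gradient descent moves in the -phi' direction, i.e. x is increasing.
The nearest critical point in that direction is x = 2, where phi'' = 42 > 0 (a local minimum). The iterate converges there.

2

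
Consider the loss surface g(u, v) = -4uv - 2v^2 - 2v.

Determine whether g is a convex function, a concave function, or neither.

g is quadratic, so its Hessian is the constant matrix H = [[0, -4], [-4, -4]].
det(H) = -16, tr(H) = -4.
det(H) < 0, so H is indefinite: neither convex nor concave.

neither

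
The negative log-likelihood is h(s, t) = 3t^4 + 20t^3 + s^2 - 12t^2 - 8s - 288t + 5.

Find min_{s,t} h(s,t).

-427

h(s,t) separates as P(s) + Q(t) + 5, so its minimum is min P + min Q + 5.
P'(s) = 2s - 8 vanishes at s ∈ {4}; Q'(t) = 12(t - 2)(t + 3)(t + 4) vanishes at t ∈ {-4, -3, 2}.
Local minima of P (where P''>0): P(4)=-16. Local minima of Q: Q(-4)=448, Q(2)=-416.
So the global minimum of h is P(4) + Q(2) + 5 = -16 − 416 + 5 = -427, attained at (4, 2).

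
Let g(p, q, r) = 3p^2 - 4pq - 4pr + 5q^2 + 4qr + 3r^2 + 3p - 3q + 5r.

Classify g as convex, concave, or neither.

convex

g is quadratic, so its Hessian is the constant matrix H = [[6, -4, -4], [-4, 10, 4], [-4, 4, 6]].
Leading principal minors: 6, 44, 136.
All positive ⇒ H ≻ 0 ⇒ convex.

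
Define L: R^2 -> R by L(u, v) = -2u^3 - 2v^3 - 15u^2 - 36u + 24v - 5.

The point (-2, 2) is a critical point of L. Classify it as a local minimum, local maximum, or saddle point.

local maximum

The mixed partial ∂²L/∂u∂v is 0, so the Hessian at any point is diag(L_uu, L_vv) = diag(-6(2u + 5), -12v).
At (-2, 2): H = diag(-6, -24).
Both eigenvalues are negative, so H is negative definite: a local maximum.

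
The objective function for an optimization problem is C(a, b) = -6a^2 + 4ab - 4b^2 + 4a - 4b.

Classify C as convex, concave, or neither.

concave

C is quadratic, so its Hessian is the constant matrix H = [[-12, 4], [4, -8]].
det(H) = 80, tr(H) = -20.
det(H) > 0 and tr(H) < 0, so H is negative definite everywhere: concave.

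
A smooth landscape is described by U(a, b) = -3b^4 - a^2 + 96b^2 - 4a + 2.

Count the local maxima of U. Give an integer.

2

U separates as a function of a plus a function of b, so ∇U=0 decouples.
∂U/∂a = -2(a + 2) = 0 at a ∈ {-2}; ∂U/∂b = -12b(b - 4)(b + 4) = 0 at b ∈ {-4, 0, 4}.
The Hessian is diagonal: diag(U_aa, U_bb). Second derivatives: U_aa(-2)=-2; U_bb(-4)=-384, U_bb(0)=192, U_bb(4)=-384.
Local maxima occur where both diagonal entries negative: (-2, -4), (-2, 4). Count: 2.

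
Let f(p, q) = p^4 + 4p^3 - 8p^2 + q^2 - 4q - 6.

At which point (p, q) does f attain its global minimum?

f(p,q) separates as A(p) + B(q) − 6, so its minimum is min A + min B − 6.
A'(p) = 4p(p - 1)(p + 4) vanishes at p ∈ {-4, 0, 1}; B'(q) = 2q - 4 vanishes at q ∈ {2}.
Local minima of A (where A''>0): A(-4)=-128, A(1)=-3. Local minima of B: B(2)=-4.
So the global minimum of f is A(-4) + B(2) − 6 = -128 − 4 − 6 = -138, attained at (-4, 2).

(-4, 2)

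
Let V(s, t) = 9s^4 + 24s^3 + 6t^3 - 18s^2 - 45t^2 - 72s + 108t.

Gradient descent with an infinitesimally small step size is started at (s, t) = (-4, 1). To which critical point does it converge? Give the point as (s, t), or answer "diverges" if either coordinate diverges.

diverges

V is separable, so gradient descent decouples: s follows -∂V/∂s, t follows -∂V/∂t.
∂V/∂s = 36(s - 1)(s + 1)(s + 2); at s=-4 this is -1080, so s increases.
∂V/∂t = 18(t - 3)(t - 2); at t=1 this is 36, so t decreases.
The t-coordinate has no critical point in that direction and runs off to infinity.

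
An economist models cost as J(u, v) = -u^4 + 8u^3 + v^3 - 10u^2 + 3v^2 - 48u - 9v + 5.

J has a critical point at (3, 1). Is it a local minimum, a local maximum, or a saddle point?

local minimum

The mixed partial ∂²J/∂u∂v is 0, so the Hessian at any point is diag(J_uu, J_vv) = diag(4(-3u^2 + 12u - 5), 6(v + 1)).
At (3, 1): H = diag(16, 12).
Both eigenvalues are positive, so H is positive definite: a local minimum.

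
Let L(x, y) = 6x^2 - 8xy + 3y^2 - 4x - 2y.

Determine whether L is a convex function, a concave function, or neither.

L is quadratic, so its Hessian is the constant matrix H = [[12, -8], [-8, 6]].
det(H) = 8, tr(H) = 18.
det(H) > 0 and tr(H) > 0, so H is positive definite everywhere: convex.

convex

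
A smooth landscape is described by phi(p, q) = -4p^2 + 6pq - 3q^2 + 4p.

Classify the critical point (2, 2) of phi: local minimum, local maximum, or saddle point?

The Hessian of phi is constant: H = [[-8, 6], [6, -6]].
det(H) = (-8)·(-6) − 6² = 12.
det(H) > 0 and tr(H) = -14 < 0, so H is negative definite and the point is a local maximum.

local maximum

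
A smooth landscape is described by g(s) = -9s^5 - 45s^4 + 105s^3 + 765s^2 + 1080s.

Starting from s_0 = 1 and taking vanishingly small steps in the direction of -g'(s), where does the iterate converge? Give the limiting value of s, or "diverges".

g'(s) = -45(s - 3)(s + 1)(s + 2)(s + 4), so g'(1) = 2700.
Gradient descent moves in the -g' direction, i.e. s is decreasing.
The nearest critical point in that direction is s = -1, where g'' = 540 > 0 (a local minimum). The iterate converges there.

-1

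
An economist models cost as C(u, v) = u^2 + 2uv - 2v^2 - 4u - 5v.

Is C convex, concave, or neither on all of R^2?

neither

C is quadratic, so its Hessian is the constant matrix H = [[2, 2], [2, -4]].
det(H) = -12, tr(H) = -2.
det(H) < 0, so H is indefinite: neither convex nor concave.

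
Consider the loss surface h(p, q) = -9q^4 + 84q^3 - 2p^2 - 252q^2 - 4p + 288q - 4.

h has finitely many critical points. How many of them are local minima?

0

h separates as a function of p plus a function of q, so ∇h=0 decouples.
∂h/∂p = -4(p + 1) = 0 at p ∈ {-1}; ∂h/∂q = -36(q - 4)(q - 2)(q - 1) = 0 at q ∈ {1, 2, 4}.
The Hessian is diagonal: diag(h_pp, h_qq). Second derivatives: h_pp(-1)=-4; h_qq(1)=-108, h_qq(2)=72, h_qq(4)=-216.
Local minima occur where both diagonal entries positive: none. Count: 0.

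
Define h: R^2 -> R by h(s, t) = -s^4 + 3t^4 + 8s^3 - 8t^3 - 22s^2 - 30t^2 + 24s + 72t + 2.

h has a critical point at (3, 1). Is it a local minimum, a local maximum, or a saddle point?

local maximum

The mixed partial ∂²h/∂s∂t is 0, so the Hessian at any point is diag(h_ss, h_tt) = diag(4(-3s^2 + 12s - 11), 12(3t^2 - 4t - 5)).
At (3, 1): H = diag(-8, -72).
Both eigenvalues are negative, so H is negative definite: a local maximum.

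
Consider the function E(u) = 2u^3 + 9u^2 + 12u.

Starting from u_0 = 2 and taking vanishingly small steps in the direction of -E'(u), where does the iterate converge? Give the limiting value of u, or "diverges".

-1

E'(u) = 6(u + 1)(u + 2), so E'(2) = 72.
Gradient descent moves in the -E' direction, i.e. u is decreasing.
The nearest critical point in that direction is u = -1, where E'' = 6 > 0 (a local minimum). The iterate converges there.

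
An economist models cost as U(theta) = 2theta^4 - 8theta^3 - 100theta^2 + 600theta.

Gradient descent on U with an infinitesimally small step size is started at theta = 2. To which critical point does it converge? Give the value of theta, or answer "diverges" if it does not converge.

U'(theta) = 8(theta - 5)(theta - 3)(theta + 5), so U'(2) = 168.
Gradient descent moves in the -U' direction, i.e. theta is decreasing.
The nearest critical point in that direction is theta = -5, where U'' = 640 > 0 (a local minimum). The iterate converges there.

-5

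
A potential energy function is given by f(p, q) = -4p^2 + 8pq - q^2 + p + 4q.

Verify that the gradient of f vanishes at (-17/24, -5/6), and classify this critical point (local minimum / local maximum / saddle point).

saddle point

∇f = (-8p + 8q + 1, 8p - 2q + 4); substituting (-17/24, -5/6) gives ∇f = (0, 0), so (-17/24, -5/6) is indeed a critical point.
The Hessian of f is constant: H = [[-8, 8], [8, -2]].
det(H) = (-8)·(-2) − 8² = -48.
Since det(H) < 0, H is indefinite and the critical point is a saddle point.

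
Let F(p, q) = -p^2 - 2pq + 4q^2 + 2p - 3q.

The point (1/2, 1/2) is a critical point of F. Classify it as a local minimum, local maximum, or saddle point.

saddle point

The Hessian of F is constant: H = [[-2, -2], [-2, 8]].
det(H) = (-2)·8 − (-2)² = -20.
Since det(H) < 0, H is indefinite and the critical point is a saddle point.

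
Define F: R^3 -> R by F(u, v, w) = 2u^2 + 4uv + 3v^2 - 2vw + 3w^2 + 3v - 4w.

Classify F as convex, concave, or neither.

F is quadratic, so its Hessian is the constant matrix H = [[4, 4, 0], [4, 6, -2], [0, -2, 6]].
Leading principal minors: 4, 8, 32.
All positive ⇒ H ≻ 0 ⇒ convex.

convex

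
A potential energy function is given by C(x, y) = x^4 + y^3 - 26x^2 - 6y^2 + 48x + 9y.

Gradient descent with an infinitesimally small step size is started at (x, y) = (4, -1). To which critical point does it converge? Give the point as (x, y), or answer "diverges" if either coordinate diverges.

diverges

C is separable, so gradient descent decouples: x follows -∂C/∂x, y follows -∂C/∂y.
∂C/∂x = 4(x - 3)(x - 1)(x + 4); at x=4 this is 96, so x decreases.
∂C/∂y = 3(y - 3)(y - 1); at y=-1 this is 24, so y decreases.
The y-coordinate has no critical point in that direction and runs off to infinity.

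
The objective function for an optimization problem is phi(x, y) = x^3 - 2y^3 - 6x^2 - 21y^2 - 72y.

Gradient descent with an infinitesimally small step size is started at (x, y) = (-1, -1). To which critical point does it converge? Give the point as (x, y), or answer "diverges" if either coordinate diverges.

diverges

phi is separable, so gradient descent decouples: x follows -∂phi/∂x, y follows -∂phi/∂y.
∂phi/∂x = 3x(x - 4); at x=-1 this is 15, so x decreases.
∂phi/∂y = -6(y + 3)(y + 4); at y=-1 this is -36, so y increases.
The x-coordinate has no critical point in that direction and runs off to infinity.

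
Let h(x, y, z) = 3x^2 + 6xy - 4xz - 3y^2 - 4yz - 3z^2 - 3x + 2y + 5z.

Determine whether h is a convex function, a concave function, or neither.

neither

h is quadratic, so its Hessian is the constant matrix H = [[6, 6, -4], [6, -6, -4], [-4, -4, -6]].
Leading principal minors: 6, -72, 624.
Neither pattern holds ⇒ H is indefinite ⇒ neither convex nor concave.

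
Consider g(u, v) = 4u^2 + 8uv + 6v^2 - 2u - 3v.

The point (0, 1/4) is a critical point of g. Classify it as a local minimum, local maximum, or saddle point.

The Hessian of g is constant: H = [[8, 8], [8, 12]].
det(H) = 8·12 − 8² = 32.
det(H) > 0 and tr(H) = 20 > 0, so H is positive definite and the point is a local minimum.

local minimum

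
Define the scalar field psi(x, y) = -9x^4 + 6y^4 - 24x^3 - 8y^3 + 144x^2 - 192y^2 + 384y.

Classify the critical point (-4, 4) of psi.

saddle point

The mixed partial ∂²psi/∂x∂y is 0, so the Hessian at any point is diag(psi_xx, psi_yy) = diag(36(-3x^2 - 4x + 8), 24(3y^2 - 2y - 16)).
At (-4, 4): H = diag(-864, 576).
The eigenvalues have opposite signs, so H is indefinite: a saddle point.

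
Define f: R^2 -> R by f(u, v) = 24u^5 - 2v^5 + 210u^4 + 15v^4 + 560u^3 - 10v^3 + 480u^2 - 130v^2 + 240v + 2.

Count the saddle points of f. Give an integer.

8

f separates as a function of u plus a function of v, so ∇f=0 decouples.
∂f/∂u = 120u(u + 1)(u + 2)(u + 4) = 0 at u ∈ {-4, -2, -1, 0}; ∂f/∂v = -10(v - 4)(v - 3)(v - 1)(v + 2) = 0 at v ∈ {-2, 1, 3, 4}.
The Hessian is diagonal: diag(f_uu, f_vv). Second derivatives: f_uu(-4)=-2880, f_uu(-2)=480, f_uu(-1)=-360, f_uu(0)=960; f_vv(-2)=900, f_vv(1)=-180, f_vv(3)=100, f_vv(4)=-180.
Saddle points occur where the two diagonal entries have opposite signs: (-4, -2), (-4, 3), (-2, 1), (-2, 4), (-1, -2), (-1, 3), (0, 1), (0, 4). Count: 8.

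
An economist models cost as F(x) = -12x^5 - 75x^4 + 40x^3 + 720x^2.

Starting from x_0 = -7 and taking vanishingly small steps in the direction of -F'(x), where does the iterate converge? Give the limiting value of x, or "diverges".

F'(x) = -60x(x - 2)(x + 3)(x + 4), so F'(-7) = -45360.
Gradient descent moves in the -F' direction, i.e. x is increasing.
The nearest critical point in that direction is x = -4, where F'' = 1440 > 0 (a local minimum). The iterate converges there.

-4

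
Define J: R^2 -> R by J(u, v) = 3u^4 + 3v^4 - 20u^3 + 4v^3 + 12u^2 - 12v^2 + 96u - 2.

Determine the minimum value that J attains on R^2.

-95

J(u,v) separates as P(u) + Q(v) − 2, so its minimum is min P + min Q − 2.
P'(u) = 12(u - 4)(u - 2)(u + 1) vanishes at u ∈ {-1, 2, 4}; Q'(v) = 12v(v - 1)(v + 2) vanishes at v ∈ {-2, 0, 1}.
Local minima of P (where P''>0): P(-1)=-61, P(4)=64. Local minima of Q: Q(-2)=-32, Q(1)=-5.
So the global minimum of J is P(-1) + Q(-2) − 2 = -61 − 32 − 2 = -95, attained at (-1, -2).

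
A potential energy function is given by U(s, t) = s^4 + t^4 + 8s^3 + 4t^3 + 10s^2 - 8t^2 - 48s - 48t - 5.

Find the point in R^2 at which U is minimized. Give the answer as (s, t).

(1, 2)

U(s,t) separates as P(s) + Q(t) − 5, so its minimum is min P + min Q − 5.
P'(s) = 4(s - 1)(s + 3)(s + 4) vanishes at s ∈ {-4, -3, 1}; Q'(t) = 4(t - 2)(t + 2)(t + 3) vanishes at t ∈ {-3, -2, 2}.
Local minima of P (where P''>0): P(-4)=96, P(1)=-29. Local minima of Q: Q(-3)=45, Q(2)=-80.
So the global minimum of U is P(1) + Q(2) − 5 = -29 − 80 − 5 = -114, attained at (1, 2).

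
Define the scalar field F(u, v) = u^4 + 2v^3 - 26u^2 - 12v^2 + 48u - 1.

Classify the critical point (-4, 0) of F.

The mixed partial ∂²F/∂u∂v is 0, so the Hessian at any point is diag(F_uu, F_vv) = diag(4(3u^2 - 13), 12(v - 2)).
At (-4, 0): H = diag(140, -24).
The eigenvalues have opposite signs, so H is indefinite: a saddle point.

saddle point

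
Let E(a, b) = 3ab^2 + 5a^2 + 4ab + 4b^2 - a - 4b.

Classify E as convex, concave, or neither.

The term 3ab^2 is cubic, so the Hessian is not constant.
∂²E/∂b² = 6a + 8, which takes both signs as a varies (negative for sufficiently negative a). A diagonal entry of the Hessian changing sign means the Hessian is neither positive- nor negative-semidefinite on all of R^2.

neither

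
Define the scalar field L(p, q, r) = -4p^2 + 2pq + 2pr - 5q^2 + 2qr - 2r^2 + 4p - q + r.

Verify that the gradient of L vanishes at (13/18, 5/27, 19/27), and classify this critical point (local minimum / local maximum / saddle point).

local maximum

∇L = (-8p + 2q + 2r + 4, 2p - 10q + 2r - 1, 2p + 2q - 4r + 1); substituting (13/18, 5/27, 19/27) gives ∇L = (0, 0, 0), so (13/18, 5/27, 19/27) is indeed a critical point.
The Hessian is constant: H = [[-8, 2, 2], [2, -10, 2], [2, 2, -4]].
Leading principal minors: Δ₁ = -8, Δ₂ = 76, Δ₃ = -216.
The minors alternate sign starting negative (−, +, −), so H is negative definite: a local maximum.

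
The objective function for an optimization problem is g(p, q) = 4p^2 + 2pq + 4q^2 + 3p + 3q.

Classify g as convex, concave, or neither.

g is quadratic, so its Hessian is the constant matrix H = [[8, 2], [2, 8]].
det(H) = 60, tr(H) = 16.
det(H) > 0 and tr(H) > 0, so H is positive definite everywhere: convex.

convex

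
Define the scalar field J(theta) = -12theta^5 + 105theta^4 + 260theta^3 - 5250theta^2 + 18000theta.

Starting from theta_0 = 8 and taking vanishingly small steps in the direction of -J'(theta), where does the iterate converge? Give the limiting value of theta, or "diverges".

diverges

J'(theta) = -60(theta - 5)(theta - 4)(theta - 3)(theta + 5), so J'(8) = -46800.
Gradient descent moves in the -J' direction, i.e. theta is increasing.
There is no critical point above theta=8, and J' keeps the same sign, so the iterate runs off to +∞.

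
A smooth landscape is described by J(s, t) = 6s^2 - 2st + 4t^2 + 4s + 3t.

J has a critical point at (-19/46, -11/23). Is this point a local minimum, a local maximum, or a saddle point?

local minimum

The Hessian of J is constant: H = [[12, -2], [-2, 8]].
det(H) = 12·8 − (-2)² = 92.
det(H) > 0 and tr(H) = 20 > 0, so H is positive definite and the point is a local minimum.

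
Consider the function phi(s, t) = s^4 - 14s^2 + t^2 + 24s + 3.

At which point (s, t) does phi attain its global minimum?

(-3, 0)

phi(s,t) separates as P(s) + Q(t) + 3, so its minimum is min P + min Q + 3.
P'(s) = 4(s - 2)(s - 1)(s + 3) vanishes at s ∈ {-3, 1, 2}; Q'(t) = 2t vanishes at t ∈ {0}.
Local minima of P (where P''>0): P(-3)=-117, P(2)=8. Local minima of Q: Q(0)=0.
So the global minimum of phi is P(-3) + Q(0) + 3 = -117 + 0 + 3 = -114, attained at (-3, 0).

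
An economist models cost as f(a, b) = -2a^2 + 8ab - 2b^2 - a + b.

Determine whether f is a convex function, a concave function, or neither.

f is quadratic, so its Hessian is the constant matrix H = [[-4, 8], [8, -4]].
det(H) = -48, tr(H) = -8.
det(H) < 0, so H is indefinite: neither convex nor concave.

neither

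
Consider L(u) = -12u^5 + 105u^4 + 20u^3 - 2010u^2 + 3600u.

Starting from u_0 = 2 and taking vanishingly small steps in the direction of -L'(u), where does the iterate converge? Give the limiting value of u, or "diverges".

4

L'(u) = -60(u - 5)(u - 4)(u - 1)(u + 3), so L'(2) = -1800.
Gradient descent moves in the -L' direction, i.e. u is increasing.
The nearest critical point in that direction is u = 4, where L'' = 1260 > 0 (a local minimum). The iterate converges there.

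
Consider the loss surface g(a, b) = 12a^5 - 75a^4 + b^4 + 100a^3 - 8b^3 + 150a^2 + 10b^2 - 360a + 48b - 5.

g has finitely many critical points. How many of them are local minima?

g separates as a function of a plus a function of b, so ∇g=0 decouples.
∂g/∂a = 60(a - 3)(a - 2)(a - 1)(a + 1) = 0 at a ∈ {-1, 1, 2, 3}; ∂g/∂b = 4(b - 4)(b - 3)(b + 1) = 0 at b ∈ {-1, 3, 4}.
The Hessian is diagonal: diag(g_aa, g_bb). Second derivatives: g_aa(-1)=-1440, g_aa(1)=240, g_aa(2)=-180, g_aa(3)=480; g_bb(-1)=80, g_bb(3)=-16, g_bb(4)=20.
Local minima occur where both diagonal entries positive: (1, -1), (1, 4), (3, -1), (3, 4). Count: 4.

4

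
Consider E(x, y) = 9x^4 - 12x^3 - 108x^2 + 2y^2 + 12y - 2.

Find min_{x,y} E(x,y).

-587

E(x,y) separates as P(x) + Q(y) − 2, so its minimum is min P + min Q − 2.
P'(x) = 36x(x - 3)(x + 2) vanishes at x ∈ {-2, 0, 3}; Q'(y) = 4y + 12 vanishes at y ∈ {-3}.
Local minima of P (where P''>0): P(-2)=-192, P(3)=-567. Local minima of Q: Q(-3)=-18.
So the global minimum of E is P(3) + Q(-3) − 2 = -567 − 18 − 2 = -587, attained at (3, -3).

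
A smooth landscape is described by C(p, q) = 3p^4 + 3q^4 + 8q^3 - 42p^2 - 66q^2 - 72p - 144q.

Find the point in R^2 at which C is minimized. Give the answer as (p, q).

C(p,q) separates as A(p) + B(q), so its minimum is min A + min B.
A'(p) = 12(p - 3)(p + 1)(p + 2) vanishes at p ∈ {-2, -1, 3}; B'(q) = 12(q - 3)(q + 1)(q + 4) vanishes at q ∈ {-4, -1, 3}.
Local minima of A (where A''>0): A(-2)=24, A(3)=-351. Local minima of B: B(-4)=-224, B(3)=-567.
So the global minimum of C is A(3) + B(3) = -351 − 567 = -918, attained at (3, 3).

(3, 3)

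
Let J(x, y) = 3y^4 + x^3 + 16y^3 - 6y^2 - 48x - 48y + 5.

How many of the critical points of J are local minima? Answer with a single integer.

J separates as a function of x plus a function of y, so ∇J=0 decouples.
∂J/∂x = 3(x - 4)(x + 4) = 0 at x ∈ {-4, 4}; ∂J/∂y = 12(y - 1)(y + 1)(y + 4) = 0 at y ∈ {-4, -1, 1}.
The Hessian is diagonal: diag(J_xx, J_yy). Second derivatives: J_xx(-4)=-24, J_xx(4)=24; J_yy(-4)=180, J_yy(-1)=-72, J_yy(1)=120.
Local minima occur where both diagonal entries positive: (4, -4), (4, 1). Count: 2.

2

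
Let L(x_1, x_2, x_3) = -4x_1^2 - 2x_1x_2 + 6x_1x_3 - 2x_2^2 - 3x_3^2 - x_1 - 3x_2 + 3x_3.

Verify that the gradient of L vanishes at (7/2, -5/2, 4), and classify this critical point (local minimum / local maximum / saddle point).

∇L = (-8x_1 - 2x_2 + 6x_3 - 1, -2x_1 - 4x_2 - 3, 6x_1 - 6x_3 + 3); substituting (7/2, -5/2, 4) gives ∇L = (0, 0, 0), so (7/2, -5/2, 4) is indeed a critical point.
The Hessian is constant: H = [[-8, -2, 6], [-2, -4, 0], [6, 0, -6]].
Leading principal minors: Δ₁ = -8, Δ₂ = 28, Δ₃ = -24.
The minors alternate sign starting negative (−, +, −), so H is negative definite: a local maximum.

local maximum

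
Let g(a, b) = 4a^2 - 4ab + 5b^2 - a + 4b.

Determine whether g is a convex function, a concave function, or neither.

convex

g is quadratic, so its Hessian is the constant matrix H = [[8, -4], [-4, 10]].
det(H) = 64, tr(H) = 18.
det(H) > 0 and tr(H) > 0, so H is positive definite everywhere: convex.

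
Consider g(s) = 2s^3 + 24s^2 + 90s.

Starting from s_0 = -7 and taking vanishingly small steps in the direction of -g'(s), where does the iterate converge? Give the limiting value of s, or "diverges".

diverges

g'(s) = 6(s + 3)(s + 5), so g'(-7) = 48.
Gradient descent moves in the -g' direction, i.e. s is decreasing.
There is no critical point below s=-7, and g' keeps the same sign, so the iterate runs off to −∞.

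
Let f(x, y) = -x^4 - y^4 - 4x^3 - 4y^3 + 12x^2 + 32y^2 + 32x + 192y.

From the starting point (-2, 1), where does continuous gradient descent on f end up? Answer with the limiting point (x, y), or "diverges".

f is separable, so gradient descent decouples: x follows -∂f/∂x, y follows -∂f/∂y.
∂f/∂x = -4(x - 2)(x + 1)(x + 4); at x=-2 this is -32, so x increases.
∂f/∂y = -4(y - 4)(y + 3)(y + 4); at y=1 this is 240, so y decreases.
x converges to its nearest critical value -1 (a local min of the x-part); y converges to -3. The iterate converges to (-1, -3).

(-1, -3)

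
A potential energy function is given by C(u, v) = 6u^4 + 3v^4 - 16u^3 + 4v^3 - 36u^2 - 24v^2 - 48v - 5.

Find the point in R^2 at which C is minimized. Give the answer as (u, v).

(3, 2)

C(u,v) separates as P(u) + Q(v) − 5, so its minimum is min P + min Q − 5.
P'(u) = 24u(u - 3)(u + 1) vanishes at u ∈ {-1, 0, 3}; Q'(v) = 12(v - 2)(v + 1)(v + 2) vanishes at v ∈ {-2, -1, 2}.
Local minima of P (where P''>0): P(-1)=-14, P(3)=-270. Local minima of Q: Q(-2)=16, Q(2)=-112.
So the global minimum of C is P(3) + Q(2) − 5 = -270 − 112 − 5 = -387, attained at (3, 2).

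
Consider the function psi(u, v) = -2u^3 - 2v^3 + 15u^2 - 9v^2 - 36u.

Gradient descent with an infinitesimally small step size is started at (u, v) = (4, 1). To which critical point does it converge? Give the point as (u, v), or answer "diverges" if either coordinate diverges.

psi is separable, so gradient descent decouples: u follows -∂psi/∂u, v follows -∂psi/∂v.
∂psi/∂u = -6(u - 3)(u - 2); at u=4 this is -12, so u increases.
∂psi/∂v = -6v(v + 3); at v=1 this is -24, so v increases.
The u-coordinate has no critical point in that direction and runs off to infinity.

diverges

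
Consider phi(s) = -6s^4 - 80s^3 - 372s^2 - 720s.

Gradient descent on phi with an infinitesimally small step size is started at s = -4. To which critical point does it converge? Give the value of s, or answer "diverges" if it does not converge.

phi'(s) = -24(s + 2)(s + 3)(s + 5), so phi'(-4) = -48.
Gradient descent moves in the -phi' direction, i.e. s is increasing.
The nearest critical point in that direction is s = -3, where phi'' = 48 > 0 (a local minimum). The iterate converges there.

-3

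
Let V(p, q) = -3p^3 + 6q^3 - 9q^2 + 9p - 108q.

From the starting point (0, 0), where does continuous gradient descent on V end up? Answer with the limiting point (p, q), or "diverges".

(-1, 3)

V is separable, so gradient descent decouples: p follows -∂V/∂p, q follows -∂V/∂q.
∂V/∂p = -9(p - 1)(p + 1); at p=0 this is 9, so p decreases.
∂V/∂q = 18(q - 3)(q + 2); at q=0 this is -108, so q increases.
p converges to its nearest critical value -1 (a local min of the p-part); q converges to 3. The iterate converges to (-1, 3).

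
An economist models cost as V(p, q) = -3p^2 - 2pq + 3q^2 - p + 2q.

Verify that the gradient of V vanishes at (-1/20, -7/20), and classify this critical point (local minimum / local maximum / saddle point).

saddle point

∇V = (-6p - 2q - 1, -2p + 6q + 2); substituting (-1/20, -7/20) gives ∇V = (0, 0), so (-1/20, -7/20) is indeed a critical point.
The Hessian of V is constant: H = [[-6, -2], [-2, 6]].
det(H) = (-6)·6 − (-2)² = -40.
Since det(H) < 0, H is indefinite and the critical point is a saddle point.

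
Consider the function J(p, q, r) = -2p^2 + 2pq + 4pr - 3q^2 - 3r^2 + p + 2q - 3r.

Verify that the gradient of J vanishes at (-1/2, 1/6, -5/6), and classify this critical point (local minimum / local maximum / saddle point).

local maximum

∇J = (-4p + 2q + 4r + 1, 2p - 6q + 2, 4p - 6r - 3); substituting (-1/2, 1/6, -5/6) gives ∇J = (0, 0, 0), so (-1/2, 1/6, -5/6) is indeed a critical point.
The Hessian is constant: H = [[-4, 2, 4], [2, -6, 0], [4, 0, -6]].
Leading principal minors: Δ₁ = -4, Δ₂ = 20, Δ₃ = -24.
The minors alternate sign starting negative (−, +, −), so H is negative definite: a local maximum.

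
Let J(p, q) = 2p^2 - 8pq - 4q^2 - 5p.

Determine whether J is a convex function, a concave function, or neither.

J is quadratic, so its Hessian is the constant matrix H = [[4, -8], [-8, -8]].
det(H) = -96, tr(H) = -4.
det(H) < 0, so H is indefinite: neither convex nor concave.

neither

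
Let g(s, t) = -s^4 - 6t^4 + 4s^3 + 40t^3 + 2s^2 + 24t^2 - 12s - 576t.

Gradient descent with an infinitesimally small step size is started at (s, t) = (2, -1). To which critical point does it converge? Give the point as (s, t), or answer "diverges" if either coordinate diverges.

g is separable, so gradient descent decouples: s follows -∂g/∂s, t follows -∂g/∂t.
∂g/∂s = -4(s - 3)(s - 1)(s + 1); at s=2 this is 12, so s decreases.
∂g/∂t = -24(t - 4)(t - 3)(t + 2); at t=-1 this is -480, so t increases.
s converges to its nearest critical value 1 (a local min of the s-part); t converges to 3. The iterate converges to (1, 3).

(1, 3)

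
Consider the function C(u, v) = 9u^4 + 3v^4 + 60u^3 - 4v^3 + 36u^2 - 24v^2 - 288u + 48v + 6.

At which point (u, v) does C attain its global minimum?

(1, -2)

C(u,v) separates as P(u) + Q(v) + 6, so its minimum is min P + min Q + 6.
P'(u) = 36(u - 1)(u + 2)(u + 4) vanishes at u ∈ {-4, -2, 1}; Q'(v) = 12(v - 2)(v - 1)(v + 2) vanishes at v ∈ {-2, 1, 2}.
Local minima of P (where P''>0): P(-4)=192, P(1)=-183. Local minima of Q: Q(-2)=-112, Q(2)=16.
So the global minimum of C is P(1) + Q(-2) + 6 = -183 − 112 + 6 = -289, attained at (1, -2).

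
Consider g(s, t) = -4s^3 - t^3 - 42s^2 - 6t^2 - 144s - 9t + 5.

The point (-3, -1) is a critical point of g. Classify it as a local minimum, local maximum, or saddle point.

The mixed partial ∂²g/∂s∂t is 0, so the Hessian at any point is diag(g_ss, g_tt) = diag(-12(2s + 7), -6(t + 2)).
At (-3, -1): H = diag(-12, -6).
Both eigenvalues are negative, so H is negative definite: a local maximum.

local maximum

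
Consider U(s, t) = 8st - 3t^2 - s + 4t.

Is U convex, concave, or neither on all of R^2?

U is quadratic, so its Hessian is the constant matrix H = [[0, 8], [8, -6]].
det(H) = -64, tr(H) = -6.
det(H) < 0, so H is indefinite: neither convex nor concave.

neither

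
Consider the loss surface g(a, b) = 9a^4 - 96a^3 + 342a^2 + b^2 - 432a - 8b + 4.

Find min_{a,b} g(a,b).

-189

g(a,b) separates as P(a) + Q(b) + 4, so its minimum is min P + min Q + 4.
P'(a) = 36(a - 4)(a - 3)(a - 1) vanishes at a ∈ {1, 3, 4}; Q'(b) = 2b - 8 vanishes at b ∈ {4}.
Local minima of P (where P''>0): P(1)=-177, P(4)=-96. Local minima of Q: Q(4)=-16.
So the global minimum of g is P(1) + Q(4) + 4 = -177 − 16 + 4 = -189, attained at (1, 4).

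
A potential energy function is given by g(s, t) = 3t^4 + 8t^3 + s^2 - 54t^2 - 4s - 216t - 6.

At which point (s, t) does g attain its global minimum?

g(s,t) separates as P(s) + Q(t) − 6, so its minimum is min P + min Q − 6.
P'(s) = 2s - 4 vanishes at s ∈ {2}; Q'(t) = 12(t - 3)(t + 2)(t + 3) vanishes at t ∈ {-3, -2, 3}.
Local minima of P (where P''>0): P(2)=-4. Local minima of Q: Q(-3)=189, Q(3)=-675.
So the global minimum of g is P(2) + Q(3) − 6 = -4 − 675 − 6 = -685, attained at (2, 3).

(2, 3)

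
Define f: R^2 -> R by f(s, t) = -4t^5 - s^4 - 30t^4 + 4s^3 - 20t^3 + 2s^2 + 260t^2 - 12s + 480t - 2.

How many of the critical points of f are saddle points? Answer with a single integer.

f separates as a function of s plus a function of t, so ∇f=0 decouples.
∂f/∂s = -4(s - 3)(s - 1)(s + 1) = 0 at s ∈ {-1, 1, 3}; ∂f/∂t = -20(t - 2)(t + 1)(t + 3)(t + 4) = 0 at t ∈ {-4, -3, -1, 2}.
The Hessian is diagonal: diag(f_ss, f_tt). Second derivatives: f_ss(-1)=-32, f_ss(1)=16, f_ss(3)=-32; f_tt(-4)=360, f_tt(-3)=-200, f_tt(-1)=360, f_tt(2)=-1800.
Saddle points occur where the two diagonal entries have opposite signs: (-1, -4), (-1, -1), (1, -3), (1, 2), (3, -4), (3, -1). Count: 6.

6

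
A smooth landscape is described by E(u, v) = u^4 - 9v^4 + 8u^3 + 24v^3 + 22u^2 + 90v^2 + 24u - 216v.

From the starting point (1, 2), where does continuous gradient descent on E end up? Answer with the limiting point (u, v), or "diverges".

E is separable, so gradient descent decouples: u follows -∂E/∂u, v follows -∂E/∂v.
∂E/∂u = 4(u + 1)(u + 2)(u + 3); at u=1 this is 96, so u decreases.
∂E/∂v = -36(v - 3)(v - 1)(v + 2); at v=2 this is 144, so v decreases.
u converges to its nearest critical value -1 (a local min of the u-part); v converges to 1. The iterate converges to (-1, 1).

(-1, 1)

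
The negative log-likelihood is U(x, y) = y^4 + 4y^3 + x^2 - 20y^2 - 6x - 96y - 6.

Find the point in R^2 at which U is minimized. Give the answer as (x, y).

U(x,y) separates as P(x) + Q(y) − 6, so its minimum is min P + min Q − 6.
P'(x) = 2x - 6 vanishes at x ∈ {3}; Q'(y) = 4(y - 3)(y + 2)(y + 4) vanishes at y ∈ {-4, -2, 3}.
Local minima of P (where P''>0): P(3)=-9. Local minima of Q: Q(-4)=64, Q(3)=-279.
So the global minimum of U is P(3) + Q(3) − 6 = -9 − 279 − 6 = -294, attained at (3, 3).

(3, 3)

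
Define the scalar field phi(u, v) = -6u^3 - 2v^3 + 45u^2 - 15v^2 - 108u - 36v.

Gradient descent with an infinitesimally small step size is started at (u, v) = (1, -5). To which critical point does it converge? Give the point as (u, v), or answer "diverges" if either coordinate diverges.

(2, -3)

phi is separable, so gradient descent decouples: u follows -∂phi/∂u, v follows -∂phi/∂v.
∂phi/∂u = -18(u - 3)(u - 2); at u=1 this is -36, so u increases.
∂phi/∂v = -6(v + 2)(v + 3); at v=-5 this is -36, so v increases.
u converges to its nearest critical value 2 (a local min of the u-part); v converges to -3. The iterate converges to (2, -3).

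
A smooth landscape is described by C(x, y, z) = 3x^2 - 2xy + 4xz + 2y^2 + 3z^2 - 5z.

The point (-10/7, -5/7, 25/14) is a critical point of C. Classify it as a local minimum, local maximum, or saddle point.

The Hessian is constant: H = [[6, -2, 4], [-2, 4, 0], [4, 0, 6]].
Leading principal minors: Δ₁ = 6, Δ₂ = 20, Δ₃ = 56.
All leading minors are positive, so H is positive definite: a local minimum.

local minimum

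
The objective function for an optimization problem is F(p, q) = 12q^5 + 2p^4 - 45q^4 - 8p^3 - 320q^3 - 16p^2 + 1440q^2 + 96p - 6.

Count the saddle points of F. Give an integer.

F separates as a function of p plus a function of q, so ∇F=0 decouples.
∂F/∂p = 8(p - 3)(p - 2)(p + 2) = 0 at p ∈ {-2, 2, 3}; ∂F/∂q = 60q(q - 4)(q - 3)(q + 4) = 0 at q ∈ {-4, 0, 3, 4}.
The Hessian is diagonal: diag(F_pp, F_qq). Second derivatives: F_pp(-2)=160, F_pp(2)=-32, F_pp(3)=40; F_qq(-4)=-13440, F_qq(0)=2880, F_qq(3)=-1260, F_qq(4)=1920.
Saddle points occur where the two diagonal entries have opposite signs: (-2, -4), (-2, 3), (2, 0), (2, 4), (3, -4), (3, 3). Count: 6.

6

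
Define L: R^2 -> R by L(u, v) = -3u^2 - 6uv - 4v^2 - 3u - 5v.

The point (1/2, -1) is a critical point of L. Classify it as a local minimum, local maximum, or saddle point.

local maximum

The Hessian of L is constant: H = [[-6, -6], [-6, -8]].
det(H) = (-6)·(-8) − (-6)² = 12.
det(H) > 0 and tr(H) = -14 < 0, so H is negative definite and the point is a local maximum.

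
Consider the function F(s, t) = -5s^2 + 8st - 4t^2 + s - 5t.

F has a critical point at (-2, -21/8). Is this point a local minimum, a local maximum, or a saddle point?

local maximum

The Hessian of F is constant: H = [[-10, 8], [8, -8]].
det(H) = (-10)·(-8) − 8² = 16.
det(H) > 0 and tr(H) = -18 < 0, so H is negative definite and the point is a local maximum.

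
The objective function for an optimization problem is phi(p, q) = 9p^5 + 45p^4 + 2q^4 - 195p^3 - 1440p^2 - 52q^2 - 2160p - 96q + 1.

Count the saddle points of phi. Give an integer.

6

phi separates as a function of p plus a function of q, so ∇phi=0 decouples.
∂phi/∂p = 45(p - 4)(p + 1)(p + 3)(p + 4) = 0 at p ∈ {-4, -3, -1, 4}; ∂phi/∂q = 8(q - 4)(q + 1)(q + 3) = 0 at q ∈ {-3, -1, 4}.
The Hessian is diagonal: diag(phi_pp, phi_qq). Second derivatives: phi_pp(-4)=-1080, phi_pp(-3)=630, phi_pp(-1)=-1350, phi_pp(4)=12600; phi_qq(-3)=112, phi_qq(-1)=-80, phi_qq(4)=280.
Saddle points occur where the two diagonal entries have opposite signs: (-4, -3), (-4, 4), (-3, -1), (-1, -3), (-1, 4), (4, -1). Count: 6.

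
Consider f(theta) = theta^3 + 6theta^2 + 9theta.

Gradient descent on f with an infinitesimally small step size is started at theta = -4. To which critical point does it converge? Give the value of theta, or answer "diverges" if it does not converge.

diverges

f'(theta) = 3(theta + 1)(theta + 3), so f'(-4) = 9.
Gradient descent moves in the -f' direction, i.e. theta is decreasing.
There is no critical point below theta=-4, and f' keeps the same sign, so the iterate runs off to −∞.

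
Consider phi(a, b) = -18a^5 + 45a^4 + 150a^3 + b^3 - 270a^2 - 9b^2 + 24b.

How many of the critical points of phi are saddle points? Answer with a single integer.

phi separates as a function of a plus a function of b, so ∇phi=0 decouples.
∂phi/∂a = -90a(a - 3)(a - 1)(a + 2) = 0 at a ∈ {-2, 0, 1, 3}; ∂phi/∂b = 3(b - 4)(b - 2) = 0 at b ∈ {2, 4}.
The Hessian is diagonal: diag(phi_aa, phi_bb). Second derivatives: phi_aa(-2)=2700, phi_aa(0)=-540, phi_aa(1)=540, phi_aa(3)=-2700; phi_bb(2)=-6, phi_bb(4)=6.
Saddle points occur where the two diagonal entries have opposite signs: (-2, 2), (0, 4), (1, 2), (3, 4). Count: 4.

4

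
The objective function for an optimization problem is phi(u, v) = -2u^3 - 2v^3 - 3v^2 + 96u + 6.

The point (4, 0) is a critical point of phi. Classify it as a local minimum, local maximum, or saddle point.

The mixed partial ∂²phi/∂u∂v is 0, so the Hessian at any point is diag(phi_uu, phi_vv) = diag(-12u, -6(2v + 1)).
At (4, 0): H = diag(-48, -6).
Both eigenvalues are negative, so H is negative definite: a local maximum.

local maximum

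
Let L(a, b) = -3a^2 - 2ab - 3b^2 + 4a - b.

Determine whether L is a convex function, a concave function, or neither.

L is quadratic, so its Hessian is the constant matrix H = [[-6, -2], [-2, -6]].
det(H) = 32, tr(H) = -12.
det(H) > 0 and tr(H) < 0, so H is negative definite everywhere: concave.

concave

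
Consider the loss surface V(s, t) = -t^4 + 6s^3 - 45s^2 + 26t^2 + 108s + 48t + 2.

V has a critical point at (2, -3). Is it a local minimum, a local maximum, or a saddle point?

The mixed partial ∂²V/∂s∂t is 0, so the Hessian at any point is diag(V_ss, V_tt) = diag(18(2s - 5), 4(-3t^2 + 13)).
At (2, -3): H = diag(-18, -56).
Both eigenvalues are negative, so H is negative definite: a local maximum.

local maximum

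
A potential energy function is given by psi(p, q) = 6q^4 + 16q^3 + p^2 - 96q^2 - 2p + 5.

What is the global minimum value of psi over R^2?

psi(p,q) separates as A(p) + B(q) + 5, so its minimum is min A + min B + 5.
A'(p) = 2p - 2 vanishes at p ∈ {1}; B'(q) = 24q(q - 2)(q + 4) vanishes at q ∈ {-4, 0, 2}.
Local minima of A (where A''>0): A(1)=-1. Local minima of B: B(-4)=-1024, B(2)=-160.
So the global minimum of psi is A(1) + B(-4) + 5 = -1 − 1024 + 5 = -1020, attained at (1, -4).

-1020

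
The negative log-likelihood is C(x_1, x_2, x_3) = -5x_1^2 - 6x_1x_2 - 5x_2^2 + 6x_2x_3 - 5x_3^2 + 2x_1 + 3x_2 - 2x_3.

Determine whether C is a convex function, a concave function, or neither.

C is quadratic, so its Hessian is the constant matrix H = [[-10, -6, 0], [-6, -10, 6], [0, 6, -10]].
Leading principal minors: -10, 64, -280.
Signs alternate −, +, − ⇒ H ≺ 0 ⇒ concave.

concave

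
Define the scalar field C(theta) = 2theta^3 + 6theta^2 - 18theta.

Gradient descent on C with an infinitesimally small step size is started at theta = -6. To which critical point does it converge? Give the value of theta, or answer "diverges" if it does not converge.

diverges

C'(theta) = 6(theta - 1)(theta + 3), so C'(-6) = 126.
Gradient descent moves in the -C' direction, i.e. theta is decreasing.
There is no critical point below theta=-6, and C' keeps the same sign, so the iterate runs off to −∞.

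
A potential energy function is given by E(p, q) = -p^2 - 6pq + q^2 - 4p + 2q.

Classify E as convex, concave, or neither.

E is quadratic, so its Hessian is the constant matrix H = [[-2, -6], [-6, 2]].
det(H) = -40, tr(H) = 0.
det(H) < 0, so H is indefinite: neither convex nor concave.

neither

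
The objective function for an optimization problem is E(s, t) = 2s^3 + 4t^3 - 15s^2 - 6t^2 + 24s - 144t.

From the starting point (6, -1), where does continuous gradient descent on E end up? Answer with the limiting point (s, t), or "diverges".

(4, 4)

E is separable, so gradient descent decouples: s follows -∂E/∂s, t follows -∂E/∂t.
∂E/∂s = 6(s - 4)(s - 1); at s=6 this is 60, so s decreases.
∂E/∂t = 12(t - 4)(t + 3); at t=-1 this is -120, so t increases.
s converges to its nearest critical value 4 (a local min of the s-part); t converges to 4. The iterate converges to (4, 4).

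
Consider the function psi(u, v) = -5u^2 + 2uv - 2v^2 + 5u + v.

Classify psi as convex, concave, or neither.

psi is quadratic, so its Hessian is the constant matrix H = [[-10, 2], [2, -4]].
det(H) = 36, tr(H) = -14.
det(H) > 0 and tr(H) < 0, so H is negative definite everywhere: concave.

concave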